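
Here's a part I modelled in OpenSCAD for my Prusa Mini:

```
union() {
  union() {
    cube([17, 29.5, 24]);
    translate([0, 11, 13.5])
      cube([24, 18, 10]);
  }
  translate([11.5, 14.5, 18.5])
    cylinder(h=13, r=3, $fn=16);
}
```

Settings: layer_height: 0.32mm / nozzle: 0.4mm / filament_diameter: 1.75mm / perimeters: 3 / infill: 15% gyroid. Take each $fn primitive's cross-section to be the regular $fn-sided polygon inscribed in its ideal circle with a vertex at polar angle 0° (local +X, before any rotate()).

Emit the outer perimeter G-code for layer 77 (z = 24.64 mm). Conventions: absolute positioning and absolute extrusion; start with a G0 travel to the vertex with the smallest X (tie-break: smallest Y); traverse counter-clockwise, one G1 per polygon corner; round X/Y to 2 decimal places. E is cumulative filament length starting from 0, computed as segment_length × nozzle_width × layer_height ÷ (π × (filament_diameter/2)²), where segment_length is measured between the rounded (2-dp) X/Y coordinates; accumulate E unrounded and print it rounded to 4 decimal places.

G0 X8.50 Y14.50 Z24.64
G1 X8.73 Y13.35 E0.0624
G1 X9.38 Y12.38 E0.1245
G1 X10.35 Y11.73 E0.1867
G1 X11.50 Y11.50 E0.2491
G1 X12.65 Y11.73 E0.3115
G1 X13.62 Y12.38 E0.3736
G1 X14.27 Y13.35 E0.4358
G1 X14.50 Y14.50 E0.4982
G1 X14.27 Y15.65 E0.5606
G1 X13.62 Y16.62 E0.6227
G1 X12.65 Y17.27 E0.6849
G1 X11.50 Y17.50 E0.7473
G1 X10.35 Y17.27 E0.8097
G1 X9.38 Y16.62 E0.8718
G1 X8.73 Y15.65 E0.9340
G1 X8.50 Y14.50 E0.9964

At z = 24.64 mm: the cube is absent (z outside [0, 24]); the cube at (0, 11) is not intersected at this z (z outside [13.5, 23.5]); Combining (union): nothing is present at this height; the r=3 cylinder at (11.5, 14.5) contributes a regular 16-gon of circumradius 3; Merging all regions: only the r=3 cylinder at (11.5, 14.5) is present, so the union is just that shape — 1 connected region. The outline is a single polygon with 16 vertices. Extrusion per mm of travel: 0.4 × 0.32 / (π × 0.875²) = 0.053216. Accumulating E over each segment gives final E = 0.9964.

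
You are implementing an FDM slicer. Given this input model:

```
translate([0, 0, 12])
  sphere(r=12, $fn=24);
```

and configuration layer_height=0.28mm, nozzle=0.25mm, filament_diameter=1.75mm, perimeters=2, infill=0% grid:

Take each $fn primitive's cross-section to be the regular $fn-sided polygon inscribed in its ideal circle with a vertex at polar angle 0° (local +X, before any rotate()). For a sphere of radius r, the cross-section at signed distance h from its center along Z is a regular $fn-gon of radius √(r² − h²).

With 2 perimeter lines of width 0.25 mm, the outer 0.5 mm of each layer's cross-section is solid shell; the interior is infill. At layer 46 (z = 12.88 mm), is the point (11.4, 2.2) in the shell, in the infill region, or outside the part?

shell

At z = 12.88 mm: the r=12 sphere slices to a regular 24-gon of circumradius 11.968 (√(r²−h²) with h=0.88 from center). Overall, the cross-section is a single solid region. The nearest boundary edge runs (11.97, 0.00)→(11.56, 3.10); distance from the point to it = 0.28 mm. The point is inside the cross-section, 0.28 mm from the nearest boundary — within the 0.5 mm shell band (2 × 0.25).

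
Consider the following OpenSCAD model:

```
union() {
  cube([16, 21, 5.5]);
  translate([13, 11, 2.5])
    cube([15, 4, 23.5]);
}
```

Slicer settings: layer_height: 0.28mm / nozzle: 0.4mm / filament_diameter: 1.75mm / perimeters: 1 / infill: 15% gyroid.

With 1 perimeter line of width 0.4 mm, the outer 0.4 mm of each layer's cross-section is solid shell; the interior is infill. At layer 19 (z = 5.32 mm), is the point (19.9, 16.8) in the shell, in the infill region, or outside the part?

At z = 5.32 mm: the 16×21 cube contributes its full rectangle; the cube at (13, 11) (footprint 15×4) is included at this height; Merging all regions: the regions partially overlap (shared area 12.00 mm²), so overlapping operands fuse into one piece — 1 connected region. Overall, the cross-section is a single solid region. The nearest boundary edge runs (16.00, 15.00)→(28.00, 15.00); distance from the point to it = 1.80 mm. The point is not inside any of the regions above, so it lies outside the cross-section (1.80 mm from the nearest boundary).

outside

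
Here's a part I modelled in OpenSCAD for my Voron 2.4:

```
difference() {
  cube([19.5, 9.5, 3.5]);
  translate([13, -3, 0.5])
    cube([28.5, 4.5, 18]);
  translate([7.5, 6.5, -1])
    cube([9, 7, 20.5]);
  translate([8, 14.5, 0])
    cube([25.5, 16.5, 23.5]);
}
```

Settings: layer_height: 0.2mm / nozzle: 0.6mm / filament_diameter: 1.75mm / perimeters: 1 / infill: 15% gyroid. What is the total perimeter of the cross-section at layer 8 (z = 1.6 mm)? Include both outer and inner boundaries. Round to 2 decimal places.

64.00 mm

At z = 1.6 mm: the cube (footprint 19.5×9.5) is included at this height (perimeter 58.00 mm); the cube at (13, -3) is present — its section is the full 28.5×4.5 rectangle (perimeter 66.00 mm); the cube at (7.5, 6.5) (footprint 9×7) is included at this height (perimeter 32.00 mm); the cube at (8, 14.5) is present — its section is the full 25.5×16.5 rectangle (perimeter 84.00 mm); After the difference (first − rest): starting from the 19.5×9.5 cube, the 28.5×4.5 cube at (13, -3) partially overlaps it — only the 9.75 mm² overlap (of its 128.25 mm²) is removed, clipping the outline; the 9×7 cube at (7.5, 6.5) partially overlaps it — only the 27.00 mm² overlap (of its 63.00 mm²) is removed, clipping the outline; the 25.5×16.5 cube at (8, 14.5) misses the remaining region (no effect) — boundary = 64.00 mm. Overall, the cross-section is a single solid region. Total boundary length (outer) = 64.00 mm.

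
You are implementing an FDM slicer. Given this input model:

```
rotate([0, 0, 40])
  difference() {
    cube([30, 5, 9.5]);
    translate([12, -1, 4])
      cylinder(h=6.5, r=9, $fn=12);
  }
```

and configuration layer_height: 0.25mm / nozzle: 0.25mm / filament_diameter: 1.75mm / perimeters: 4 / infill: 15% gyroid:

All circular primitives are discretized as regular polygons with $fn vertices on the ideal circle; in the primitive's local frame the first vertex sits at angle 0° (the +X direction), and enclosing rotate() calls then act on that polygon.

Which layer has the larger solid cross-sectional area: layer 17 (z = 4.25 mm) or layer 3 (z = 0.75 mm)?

layer 3 (z = 0.75 mm)

Layer 17 (z = 4.25): the cube is present — its section is the full 30×5 rectangle (area 150.00 mm²); the cylinder at (12, -1): section is a regular 12-gon, circumradius r=9 (area = (12/2)·9.000²·sin(360°/12) = 243.00 mm²); Taking the first minus the rest: starting from the 30×5 cube (150.00 mm²), the r=9 cylinder at (12, -1) partially overlaps it — only the 78.97 mm² overlap (of its 243.00 mm²) is removed, clipping the outline — area = 71.03 mm²; (rotated 40° about Z; rotation is an isometry so areas/perimeters/island counts are preserved). So its area = 71.03 mm². Layer 3 (z = 0.75): the cube is present — its section is the full 30×5 rectangle (area 150.00 mm²); the cylinder at (12, -1) does not reach this height (z outside [4, 10.5]); Subtracting the remaining from the first: none of the subtracted shapes is present at this height, so the 30×5 cube is unchanged — area = 150.00 mm²; (whole slice rotated 40° about Z — lengths, areas and connectivity unchanged). So its area = 150.00 mm². Layer 3 is larger (150.00 vs 71.03 mm²).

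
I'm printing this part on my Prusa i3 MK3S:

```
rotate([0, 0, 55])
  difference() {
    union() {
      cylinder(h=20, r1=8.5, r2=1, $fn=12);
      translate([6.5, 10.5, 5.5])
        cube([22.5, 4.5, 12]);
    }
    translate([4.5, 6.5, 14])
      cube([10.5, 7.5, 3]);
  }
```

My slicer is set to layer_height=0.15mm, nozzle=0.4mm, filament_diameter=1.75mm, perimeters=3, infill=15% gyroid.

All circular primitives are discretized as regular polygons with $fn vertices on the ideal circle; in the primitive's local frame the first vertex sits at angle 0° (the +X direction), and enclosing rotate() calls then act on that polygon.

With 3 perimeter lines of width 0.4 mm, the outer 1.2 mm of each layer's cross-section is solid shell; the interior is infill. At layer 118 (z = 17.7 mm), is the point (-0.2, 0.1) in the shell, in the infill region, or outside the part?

infill

At z = 17.7 mm: the cone contributes a regular 12-gon of circumradius 1.862 (interpolated between r1=8.5 and r2=1 at t=0.885); the cube at (6.5, 10.5) does not reach this height (z outside [5.5, 17.5]); Merging all regions: only the cone is present, so the union is just that shape — 1 connected region; the cube at (4.5, 6.5) does not reach this height (z outside [14, 17]); After the difference (first − rest): none of the subtracted shapes is present at this height, so the result so far is unchanged — 1 connected region; (whole slice rotated 55° about Z — lengths, areas and connectivity unchanged). Overall, the cross-section is a single solid region. Undo the 55° rotation: the query point maps to (-0.033, 0.221) in the un-rotated model frame. The nearest boundary edge runs (0.00, 1.86)→(-0.93, 1.61); distance from the point to it = 1.58 mm. The point is inside the cross-section and 1.58 mm from the nearest boundary — more than the 1.2 mm shell width (3 × 0.4), so it's in the infill interior.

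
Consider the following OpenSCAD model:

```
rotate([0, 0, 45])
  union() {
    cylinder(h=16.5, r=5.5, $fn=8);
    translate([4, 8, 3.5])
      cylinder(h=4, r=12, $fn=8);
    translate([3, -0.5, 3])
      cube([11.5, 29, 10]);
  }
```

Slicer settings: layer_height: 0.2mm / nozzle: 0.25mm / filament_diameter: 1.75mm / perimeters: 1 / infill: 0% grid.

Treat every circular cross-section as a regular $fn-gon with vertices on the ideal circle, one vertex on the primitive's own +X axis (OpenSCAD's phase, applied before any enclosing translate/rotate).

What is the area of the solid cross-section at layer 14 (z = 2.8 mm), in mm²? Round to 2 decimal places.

At z = 2.8 mm: the cylinder: section is a regular 8-gon, circumradius r=5.5 (area = (8/2)·5.500²·sin(360°/8) = 85.56 mm²); the cylinder at (4, 8) is absent (z outside [3.5, 7.5]); the cube at (3, -0.5) is not intersected at this z (z outside [3, 13]); Merging all regions: only the r=5.5 cylinder is present, so the union is just that shape — area = 85.56 mm²; (whole slice rotated 45° about Z — lengths, areas and connectivity unchanged). Overall, the cross-section is a single solid region. Net area = 85.56 mm².

85.56 mm²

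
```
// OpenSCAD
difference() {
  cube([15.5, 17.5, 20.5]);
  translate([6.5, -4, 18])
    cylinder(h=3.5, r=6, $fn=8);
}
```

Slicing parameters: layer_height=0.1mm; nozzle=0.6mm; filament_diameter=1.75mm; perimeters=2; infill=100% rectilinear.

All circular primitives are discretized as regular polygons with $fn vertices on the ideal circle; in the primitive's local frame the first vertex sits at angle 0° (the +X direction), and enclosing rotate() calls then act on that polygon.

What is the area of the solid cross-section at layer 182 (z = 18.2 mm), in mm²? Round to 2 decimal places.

At z = 18.2 mm: the cube (footprint 15.5×17.5) is included at this height (area 271.25 mm²); the r=6 cylinder at (6.5, -4) contributes a regular 8-gon of circumradius 6 (area = (8/2)·6.000²·sin(360°/8) = 101.82 mm²); Subtracting the remaining from the first: starting from the 15.5×17.5 cube (271.25 mm²), the r=6 cylinder at (6.5, -4) partially overlaps it — only the 9.54 mm² overlap (of its 101.82 mm²) is removed, clipping the outline — area = 261.71 mm². Overall, the cross-section is a single solid region. Net area = 261.71 mm².

261.71 mm²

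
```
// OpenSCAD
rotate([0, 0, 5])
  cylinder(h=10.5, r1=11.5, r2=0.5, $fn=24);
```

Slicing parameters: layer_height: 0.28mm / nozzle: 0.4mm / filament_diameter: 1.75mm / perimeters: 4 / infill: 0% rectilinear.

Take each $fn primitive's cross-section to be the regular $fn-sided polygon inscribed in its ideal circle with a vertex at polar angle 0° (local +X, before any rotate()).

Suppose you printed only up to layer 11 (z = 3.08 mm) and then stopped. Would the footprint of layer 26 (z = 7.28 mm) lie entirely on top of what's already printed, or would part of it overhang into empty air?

entirely on top

Compare the two slices. At z = 3.08: the cone: at t=0.293 of its height the radius interpolates to r₁+(r₂−r₁)t = 8.273, giving a regular 24-gon of that circumradius (area = (24/2)·8.273²·sin(360°/24) = 212.59 mm²); (whole slice rotated 5° about Z — lengths, areas and connectivity unchanged). At z = 7.28: the cone: at t=0.693 of its height the radius interpolates to r₁+(r₂−r₁)t = 3.873, giving a regular 24-gon of that circumradius (area = (24/2)·3.873²·sin(360°/24) = 46.60 mm²); (whole slice rotated 5° about Z — lengths, areas and connectivity unchanged). Checking containment: the cross-section at z = 7.28 is a subset of the cross-section at z = 3.08.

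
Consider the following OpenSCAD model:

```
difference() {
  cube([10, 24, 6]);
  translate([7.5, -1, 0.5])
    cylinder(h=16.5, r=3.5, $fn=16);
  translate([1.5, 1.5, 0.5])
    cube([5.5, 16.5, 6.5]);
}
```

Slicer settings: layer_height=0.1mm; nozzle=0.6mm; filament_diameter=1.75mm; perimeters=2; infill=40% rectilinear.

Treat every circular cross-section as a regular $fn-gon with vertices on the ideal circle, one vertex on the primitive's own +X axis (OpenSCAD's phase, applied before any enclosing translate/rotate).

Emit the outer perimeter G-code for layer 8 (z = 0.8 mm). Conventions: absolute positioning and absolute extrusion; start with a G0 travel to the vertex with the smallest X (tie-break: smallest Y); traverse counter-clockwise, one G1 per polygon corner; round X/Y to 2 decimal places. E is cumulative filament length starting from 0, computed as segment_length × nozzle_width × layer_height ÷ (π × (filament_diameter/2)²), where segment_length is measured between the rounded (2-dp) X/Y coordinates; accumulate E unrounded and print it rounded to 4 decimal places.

At z = 0.8 mm: the cube is present — its section is the full 10×24 rectangle; the r=3.5 cylinder at (7.5, -1) contributes a regular 16-gon of circumradius 3.5; the cube at (1.5, 1.5) (footprint 5.5×16.5) is included at this height; Taking the first minus the rest: starting from the 10×24 cube, the r=3.5 cylinder at (7.5, -1) partially overlaps it — only the 11.29 mm² overlap (of its 37.50 mm²) is removed, clipping the outline; the 5.5×16.5 cube at (1.5, 1.5) partially overlaps it — only the 89.66 mm² overlap (of its 90.75 mm²) is removed, clipping the outline — 1 connected region. The outline is a single polygon with 15 vertices. Extrusion per mm of travel: 0.6 × 0.1 / (π × 0.875²) = 0.024945. Accumulating E over each segment gives final E = 2.6679.

G0 X0.00 Y0.00 Z0.80
G1 X4.20 Y0.00 E0.1048
G1 X4.27 Y0.34 E0.1134
G1 X5.03 Y1.47 E0.1474
G1 X5.06 Y1.50 E0.1485
G1 X1.50 Y1.50 E0.2373
G1 X1.50 Y18.00 E0.6489
G1 X7.00 Y18.00 E0.7861
G1 X7.00 Y2.40 E1.1752
G1 X7.50 Y2.50 E1.1879
G1 X8.84 Y2.23 E1.2220
G1 X9.97 Y1.47 E1.2560
G1 X10.00 Y1.44 E1.2570
G1 X10.00 Y24.00 E1.8198
G1 X0.00 Y24.00 E2.0693
G1 X0.00 Y0.00 E2.6679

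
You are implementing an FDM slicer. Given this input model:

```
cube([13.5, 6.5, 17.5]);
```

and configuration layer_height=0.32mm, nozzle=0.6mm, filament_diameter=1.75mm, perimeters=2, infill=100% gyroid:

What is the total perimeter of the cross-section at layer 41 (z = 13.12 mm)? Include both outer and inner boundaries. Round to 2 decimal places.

At z = 13.12 mm: the cube is present — its section is the full 13.5×6.5 rectangle (perimeter 40.00 mm). Overall, the cross-section is a single solid region. Total boundary length (outer) = 40.00 mm.

40.00 mm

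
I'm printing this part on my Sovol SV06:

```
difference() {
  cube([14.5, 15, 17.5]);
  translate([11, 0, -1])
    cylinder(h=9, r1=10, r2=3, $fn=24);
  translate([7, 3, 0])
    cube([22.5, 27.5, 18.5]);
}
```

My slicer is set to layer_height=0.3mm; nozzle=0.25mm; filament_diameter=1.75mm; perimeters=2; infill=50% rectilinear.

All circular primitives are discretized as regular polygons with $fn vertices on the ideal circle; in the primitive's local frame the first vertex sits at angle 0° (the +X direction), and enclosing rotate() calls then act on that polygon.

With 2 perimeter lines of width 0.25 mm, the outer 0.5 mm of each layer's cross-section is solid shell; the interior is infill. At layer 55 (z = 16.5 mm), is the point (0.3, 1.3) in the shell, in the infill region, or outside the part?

At z = 16.5 mm: the 14.5×15 cube contributes its full rectangle; the cone at (11, 0) does not reach this height (z outside [-1, 8]); the cube at (7, 3) is present — its section is the full 22.5×27.5 rectangle; Subtracting the remaining from the first: starting from the 14.5×15 cube, the 22.5×27.5 cube at (7, 3) partially overlaps it — only the 90.00 mm² overlap (of its 618.75 mm²) is removed, clipping the outline — 1 connected region. Overall, the cross-section is a single solid region. The nearest boundary edge runs (0.00, 0.00)→(0.00, 15.00); distance from the point to it = 0.30 mm. The point is inside the cross-section, 0.30 mm from the nearest boundary — within the 0.5 mm shell band (2 × 0.25).

shell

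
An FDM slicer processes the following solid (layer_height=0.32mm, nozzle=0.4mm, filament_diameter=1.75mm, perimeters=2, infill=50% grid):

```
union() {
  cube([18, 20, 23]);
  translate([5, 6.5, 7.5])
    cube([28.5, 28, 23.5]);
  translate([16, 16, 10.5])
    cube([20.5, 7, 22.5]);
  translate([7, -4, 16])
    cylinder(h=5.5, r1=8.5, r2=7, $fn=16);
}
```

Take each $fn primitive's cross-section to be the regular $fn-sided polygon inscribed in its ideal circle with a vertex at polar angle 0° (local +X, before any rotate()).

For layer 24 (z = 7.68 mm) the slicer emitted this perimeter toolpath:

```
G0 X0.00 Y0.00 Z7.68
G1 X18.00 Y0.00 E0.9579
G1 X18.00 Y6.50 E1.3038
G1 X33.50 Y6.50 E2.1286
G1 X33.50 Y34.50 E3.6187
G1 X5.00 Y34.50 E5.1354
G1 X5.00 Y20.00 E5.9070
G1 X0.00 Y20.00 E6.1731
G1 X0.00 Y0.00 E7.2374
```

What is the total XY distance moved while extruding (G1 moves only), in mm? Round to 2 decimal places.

Sum the Euclidean lengths of each G1 segment: total = 136.00 mm.

136.00 mm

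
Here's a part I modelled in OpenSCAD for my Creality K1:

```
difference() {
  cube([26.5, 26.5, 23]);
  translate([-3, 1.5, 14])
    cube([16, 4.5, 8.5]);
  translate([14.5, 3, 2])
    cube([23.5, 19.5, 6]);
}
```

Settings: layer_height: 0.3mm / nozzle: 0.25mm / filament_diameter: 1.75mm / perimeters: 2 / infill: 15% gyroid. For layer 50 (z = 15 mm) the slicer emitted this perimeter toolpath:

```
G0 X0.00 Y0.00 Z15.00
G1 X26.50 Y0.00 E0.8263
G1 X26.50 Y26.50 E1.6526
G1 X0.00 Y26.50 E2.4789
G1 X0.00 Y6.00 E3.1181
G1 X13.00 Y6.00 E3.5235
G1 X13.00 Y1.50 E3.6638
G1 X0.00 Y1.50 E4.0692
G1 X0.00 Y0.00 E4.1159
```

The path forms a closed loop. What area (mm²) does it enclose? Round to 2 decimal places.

643.75 mm²

Apply the shoelace formula to the sequence of (X, Y) vertices; enclosed area = 643.75 mm².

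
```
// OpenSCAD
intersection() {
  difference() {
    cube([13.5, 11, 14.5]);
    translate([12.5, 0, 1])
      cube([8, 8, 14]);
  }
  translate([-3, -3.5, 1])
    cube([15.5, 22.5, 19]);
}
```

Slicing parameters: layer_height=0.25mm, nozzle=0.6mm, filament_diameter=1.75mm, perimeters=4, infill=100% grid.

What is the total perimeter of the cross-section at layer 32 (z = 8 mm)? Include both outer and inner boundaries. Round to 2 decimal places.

47.00 mm

At z = 8 mm: the cube (footprint 13.5×11) is included at this height (perimeter 49.00 mm); the 8×8 cube at (12.5, 0) contributes its full rectangle (perimeter 32.00 mm); Subtracting the remaining from the first: starting from the 13.5×11 cube, the 8×8 cube at (12.5, 0) partially overlaps it — only the 8.00 mm² overlap (of its 64.00 mm²) is removed, clipping the outline — boundary = 49.00 mm; the 15.5×22.5 cube at (-3, -3.5) contributes its full rectangle (perimeter 76.00 mm); After intersecting: the 15.5×22.5 cube at (-3, -3.5) partially overlaps the result so far; clipping to the common part keeps 137.50 mm² — boundary = 47.00 mm. Overall, the cross-section is a single solid region. Total boundary length (outer) = 47.00 mm.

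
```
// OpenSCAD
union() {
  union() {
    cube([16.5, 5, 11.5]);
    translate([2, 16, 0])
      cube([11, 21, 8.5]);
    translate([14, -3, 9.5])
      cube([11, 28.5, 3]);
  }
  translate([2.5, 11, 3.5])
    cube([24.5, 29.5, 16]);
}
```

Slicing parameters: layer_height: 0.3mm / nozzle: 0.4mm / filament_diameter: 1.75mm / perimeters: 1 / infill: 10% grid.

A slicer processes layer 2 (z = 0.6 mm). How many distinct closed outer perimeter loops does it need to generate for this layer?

2

At z = 0.6 mm: the cube is present — its section is the full 16.5×5 rectangle; the cube at (2, 16) is present — its section is the full 11×21 rectangle; the cube at (14, -3) is absent (z outside [9.5, 12.5]); Merging all regions: the 2 present regions are separate (no shared area or edge), so areas and boundary lengths simply add and each stays a separate island — 2 connected regions; the cube at (2.5, 11) is absent (z outside [3.5, 19.5]); Merging all regions: only the result so far is present, so the union is just that shape — 2 connected regions. The result has 2 disconnected regions.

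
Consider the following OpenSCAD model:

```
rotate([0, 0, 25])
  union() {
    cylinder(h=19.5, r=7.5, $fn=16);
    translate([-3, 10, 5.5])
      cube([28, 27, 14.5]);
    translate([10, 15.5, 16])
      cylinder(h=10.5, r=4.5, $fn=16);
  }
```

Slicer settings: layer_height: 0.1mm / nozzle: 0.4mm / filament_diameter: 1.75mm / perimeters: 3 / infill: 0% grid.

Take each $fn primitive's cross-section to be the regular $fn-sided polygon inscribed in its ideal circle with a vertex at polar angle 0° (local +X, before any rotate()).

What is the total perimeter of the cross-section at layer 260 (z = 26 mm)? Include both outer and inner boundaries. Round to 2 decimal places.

At z = 26 mm: the cylinder is not intersected at this z (z outside [0, 19.5]); the cube at (-3, 10) is not intersected at this z (z outside [5.5, 20]); the cylinder at (10, 15.5): section is a regular 16-gon, circumradius r=4.5 (perimeter = 2·16·4.500·sin(180°/16) = 28.09 mm); Taking the union: only the r=4.5 cylinder at (10, 15.5) is present, so the union is just that shape — boundary = 28.09 mm; (whole slice rotated 25° about Z — lengths, areas and connectivity unchanged). Overall, the cross-section is a single solid region. Total boundary length (outer) = 28.09 mm.

28.09 mm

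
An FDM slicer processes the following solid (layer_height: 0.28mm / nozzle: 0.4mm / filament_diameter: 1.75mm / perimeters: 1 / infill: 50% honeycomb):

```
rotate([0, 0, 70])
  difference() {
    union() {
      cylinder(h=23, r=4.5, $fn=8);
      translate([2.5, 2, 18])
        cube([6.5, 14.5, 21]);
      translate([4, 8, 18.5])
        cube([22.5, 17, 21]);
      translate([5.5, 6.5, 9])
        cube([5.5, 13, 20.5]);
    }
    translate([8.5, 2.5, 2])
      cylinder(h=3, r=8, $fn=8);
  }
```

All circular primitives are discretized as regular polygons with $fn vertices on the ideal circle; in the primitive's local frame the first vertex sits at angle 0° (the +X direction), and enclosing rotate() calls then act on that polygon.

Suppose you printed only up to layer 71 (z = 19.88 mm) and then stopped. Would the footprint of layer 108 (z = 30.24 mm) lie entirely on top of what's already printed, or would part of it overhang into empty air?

entirely on top

Compare the two slices. At z = 19.88: the cylinder: section is a regular 8-gon, circumradius r=4.5 (area = (8/2)·4.500²·sin(360°/8) = 57.28 mm²); the cube at (2.5, 2) is present — its section is the full 6.5×14.5 rectangle (area 94.25 mm²); the 22.5×17 cube at (4, 8) contributes its full rectangle (area 382.50 mm²); the cube at (5.5, 6.5) (footprint 5.5×13) is included at this height (area 71.50 mm²); Merging all regions: the regions partially overlap — summed areas 605.53 mm² minus the doubly-counted overlap 112.19 mm² gives 493.33 mm² — area = 493.33 mm²; the cylinder at (8.5, 2.5) is absent (z outside [2, 5]); Subtracting the remaining from the first: none of the subtracted shapes is present at this height, so that combined region is unchanged — area = 493.33 mm²; (whole slice rotated 70° about Z — lengths, areas and connectivity unchanged). At z = 30.24: the cylinder is absent (z outside [0, 23]); the cube at (2.5, 2) (footprint 6.5×14.5) is included at this height (area 94.25 mm²); the cube at (4, 8) is present — its section is the full 22.5×17 rectangle (area 382.50 mm²); the cube at (5.5, 6.5) is not intersected at this z (z outside [9, 29.5]); Taking the union: the regions partially overlap — summed areas 476.75 mm² minus the doubly-counted overlap 42.50 mm² gives 434.25 mm² — area = 434.25 mm²; the cylinder at (8.5, 2.5) is not intersected at this z (z outside [2, 5]); Subtracting the remaining from the first: none of the subtracted shapes is present at this height, so that combined region is unchanged — area = 434.25 mm²; (whole slice rotated 70° about Z — lengths, areas and connectivity unchanged). Checking containment: the cross-section at z = 30.24 is a subset of the cross-section at z = 19.88.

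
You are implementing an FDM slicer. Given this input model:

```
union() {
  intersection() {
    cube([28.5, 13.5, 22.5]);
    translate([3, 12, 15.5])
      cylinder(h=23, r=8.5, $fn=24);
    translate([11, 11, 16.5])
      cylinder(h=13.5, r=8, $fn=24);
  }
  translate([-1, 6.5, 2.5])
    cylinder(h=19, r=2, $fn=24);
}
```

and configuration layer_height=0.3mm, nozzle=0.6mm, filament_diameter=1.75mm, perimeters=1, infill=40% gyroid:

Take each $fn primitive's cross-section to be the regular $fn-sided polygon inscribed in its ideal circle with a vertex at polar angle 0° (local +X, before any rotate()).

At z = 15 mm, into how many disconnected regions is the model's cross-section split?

1

At z = 15 mm: the 28.5×13.5 cube contributes its full rectangle; the cylinder at (3, 12) does not reach this height (z outside [15.5, 38.5]); the cylinder at (11, 11) is absent (z outside [16.5, 30]); Keeping only the common overlap: at least one operand is absent at this height, so nothing remains; the cylinder at (-1, 6.5): section is a regular 24-gon, circumradius r=2; Merging all regions: only the r=2 cylinder at (-1, 6.5) is present, so the union is just that shape — 1 connected region. The result has 1 disconnected region.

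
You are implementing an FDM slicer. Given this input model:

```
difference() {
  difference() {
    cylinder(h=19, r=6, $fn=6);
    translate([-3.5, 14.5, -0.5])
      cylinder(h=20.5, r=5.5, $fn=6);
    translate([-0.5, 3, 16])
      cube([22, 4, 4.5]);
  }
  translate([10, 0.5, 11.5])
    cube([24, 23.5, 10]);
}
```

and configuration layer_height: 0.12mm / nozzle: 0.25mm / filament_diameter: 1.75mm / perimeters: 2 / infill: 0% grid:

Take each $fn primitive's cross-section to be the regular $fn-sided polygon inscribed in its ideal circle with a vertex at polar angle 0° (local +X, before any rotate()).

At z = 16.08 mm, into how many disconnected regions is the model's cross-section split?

1

At z = 16.08 mm: the r=6 cylinder contributes a regular 6-gon of circumradius 6; the r=5.5 cylinder at (-3.5, 14.5) gives a regular 6-gon of circumradius 5.5 (constant along its height); the cube at (-0.5, 3) is present — its section is the full 22×4 rectangle; Taking the first minus the rest: starting from the r=6 cylinder, the r=5.5 cylinder at (-3.5, 14.5) misses the remaining region (no effect); the 22×4 cube at (-0.5, 3) partially overlaps it — only the 9.08 mm² overlap (of its 88.00 mm²) is removed, clipping the outline — 1 connected region; the 24×23.5 cube at (10, 0.5) contributes its full rectangle; Taking the first minus the rest: starting from that combined region, the 24×23.5 cube at (10, 0.5) misses the remaining region (no effect) — 1 connected region. The result has 1 disconnected region.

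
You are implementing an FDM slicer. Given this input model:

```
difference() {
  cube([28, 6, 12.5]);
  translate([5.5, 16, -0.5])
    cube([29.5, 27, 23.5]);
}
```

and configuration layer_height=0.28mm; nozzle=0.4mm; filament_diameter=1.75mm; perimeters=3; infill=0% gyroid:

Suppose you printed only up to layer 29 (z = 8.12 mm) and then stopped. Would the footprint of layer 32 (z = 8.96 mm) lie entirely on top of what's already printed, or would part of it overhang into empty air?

Compare the two slices. At z = 8.12: the cube is present — its section is the full 28×6 rectangle (area 168.00 mm²); the 29.5×27 cube at (5.5, 16) contributes its full rectangle (area 796.50 mm²); After the difference (first − rest): starting from the 28×6 cube (168.00 mm²), the 29.5×27 cube at (5.5, 16) misses the remaining region (no effect) — area = 168.00 mm². At z = 8.96: the 28×6 cube contributes its full rectangle (area 168.00 mm²); the cube at (5.5, 16) is present — its section is the full 29.5×27 rectangle (area 796.50 mm²); After the difference (first − rest): starting from the 28×6 cube (168.00 mm²), the 29.5×27 cube at (5.5, 16) misses the remaining region (no effect) — area = 168.00 mm². Checking containment: the cross-section at z = 8.96 is a subset of the cross-section at z = 8.12.

entirely on top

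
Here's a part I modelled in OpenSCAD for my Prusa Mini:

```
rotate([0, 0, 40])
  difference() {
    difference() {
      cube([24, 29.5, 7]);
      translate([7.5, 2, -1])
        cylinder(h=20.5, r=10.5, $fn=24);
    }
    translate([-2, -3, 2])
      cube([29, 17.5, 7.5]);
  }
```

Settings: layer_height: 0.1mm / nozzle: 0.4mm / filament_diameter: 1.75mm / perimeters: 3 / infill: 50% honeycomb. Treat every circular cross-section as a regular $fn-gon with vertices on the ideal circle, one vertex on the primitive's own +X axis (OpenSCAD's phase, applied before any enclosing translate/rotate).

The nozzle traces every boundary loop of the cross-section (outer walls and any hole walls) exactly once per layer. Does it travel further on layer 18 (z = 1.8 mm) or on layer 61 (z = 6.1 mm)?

Layer 18 (z = 1.8): the cube is present — its section is the full 24×29.5 rectangle (perimeter 107.00 mm); the r=10.5 cylinder at (7.5, 2) gives a regular 24-gon of circumradius 10.5 (constant along its height) (perimeter = 2·24·10.500·sin(180°/24) = 65.79 mm); Subtracting the remaining from the first: starting from the 24×29.5 cube, the r=10.5 cylinder at (7.5, 2) partially overlaps it — only the 192.26 mm² overlap (of its 342.42 mm²) is removed, clipping the outline — boundary = 106.75 mm; the cube at (-2, -3) is not intersected at this z (z outside [2, 9.5]); Taking the first minus the rest: none of the subtracted shapes is present at this height, so the result so far is unchanged — boundary = 106.75 mm; (rotated 40° about Z; rotation is an isometry so areas/perimeters/island counts are preserved). So its perimeter = 106.75 mm. Layer 61 (z = 6.1): the 24×29.5 cube contributes its full rectangle (perimeter 107.00 mm); the r=10.5 cylinder at (7.5, 2) contributes a regular 24-gon of circumradius 10.5 (perimeter = 2·24·10.500·sin(180°/24) = 65.79 mm); Taking the first minus the rest: starting from the 24×29.5 cube, the r=10.5 cylinder at (7.5, 2) partially overlaps it — only the 192.26 mm² overlap (of its 342.42 mm²) is removed, clipping the outline — boundary = 106.75 mm; the cube at (-2, -3) (footprint 29×17.5) is included at this height (perimeter 93.00 mm); Taking the first minus the rest: starting from that combined region, the 29×17.5 cube at (-2, -3) partially overlaps it — only the 155.74 mm² overlap (of its 507.50 mm²) is removed, clipping the outline — boundary = 78.00 mm; (rotated 40° about Z; rotation is an isometry so areas/perimeters/island counts are preserved). So its perimeter = 78.00 mm. Layer 18 is larger (106.75 vs 78.00 mm).

layer 18 (z = 1.8 mm)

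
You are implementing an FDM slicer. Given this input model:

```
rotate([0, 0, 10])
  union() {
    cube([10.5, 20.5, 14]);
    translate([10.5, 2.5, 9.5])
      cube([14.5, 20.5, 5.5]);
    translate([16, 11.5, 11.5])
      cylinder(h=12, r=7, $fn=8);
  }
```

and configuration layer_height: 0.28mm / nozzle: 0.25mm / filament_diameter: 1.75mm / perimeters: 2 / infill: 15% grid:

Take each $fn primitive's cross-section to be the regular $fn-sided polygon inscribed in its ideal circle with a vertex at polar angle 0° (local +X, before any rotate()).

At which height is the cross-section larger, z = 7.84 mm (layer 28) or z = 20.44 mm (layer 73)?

layer 28 (z = 7.84 mm)

Layer 28 (z = 7.84): the cube (footprint 10.5×20.5) is included at this height (area 215.25 mm²); the cube at (10.5, 2.5) does not reach this height (z outside [9.5, 15]); the cylinder at (16, 11.5) does not reach this height (z outside [11.5, 23.5]); Merging all regions: only the 10.5×20.5 cube is present, so the union is just that shape — area = 215.25 mm²; (rotated 10° about Z; rotation is an isometry so areas/perimeters/island counts are preserved). So its area = 215.25 mm². Layer 73 (z = 20.44): the cube does not reach this height (z outside [0, 14]); the cube at (10.5, 2.5) is not intersected at this z (z outside [9.5, 15]); the r=7 cylinder at (16, 11.5) gives a regular 8-gon of circumradius 7 (constant along its height) (area = (8/2)·7.000²·sin(360°/8) = 138.59 mm²); Taking the union: only the r=7 cylinder at (16, 11.5) is present, so the union is just that shape — area = 138.59 mm²; (whole slice rotated 10° about Z — lengths, areas and connectivity unchanged). So its area = 138.59 mm². Layer 28 is larger (215.25 vs 138.59 mm²).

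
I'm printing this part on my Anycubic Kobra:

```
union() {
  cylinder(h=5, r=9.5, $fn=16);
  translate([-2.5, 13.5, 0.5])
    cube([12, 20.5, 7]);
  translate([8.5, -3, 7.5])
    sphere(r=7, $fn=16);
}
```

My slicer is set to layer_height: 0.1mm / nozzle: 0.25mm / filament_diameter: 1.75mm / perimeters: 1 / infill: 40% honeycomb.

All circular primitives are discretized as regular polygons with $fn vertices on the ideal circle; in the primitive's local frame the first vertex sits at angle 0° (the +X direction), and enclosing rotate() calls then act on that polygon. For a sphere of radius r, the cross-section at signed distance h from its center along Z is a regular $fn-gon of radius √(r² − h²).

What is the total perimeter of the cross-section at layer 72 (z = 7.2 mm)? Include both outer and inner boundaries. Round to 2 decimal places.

108.66 mm

At z = 7.2 mm: the cylinder does not reach this height (z outside [0, 5]); the cube at (-2.5, 13.5) is present — its section is the full 12×20.5 rectangle (perimeter 65.00 mm); the r=7 sphere at (8.5, -3) contributes a regular 16-gon of circumradius √(7²−0.3²) = 6.994 (perimeter = 2·16·6.994·sin(180°/16) = 43.66 mm); Combining (union): the 2 present regions are separate (no shared area or edge), so areas and boundary lengths simply add and each stays a separate island — boundary = 108.66 mm. Overall, the cross-section has 2 separate islands. Total boundary length (outer) = 108.66 mm.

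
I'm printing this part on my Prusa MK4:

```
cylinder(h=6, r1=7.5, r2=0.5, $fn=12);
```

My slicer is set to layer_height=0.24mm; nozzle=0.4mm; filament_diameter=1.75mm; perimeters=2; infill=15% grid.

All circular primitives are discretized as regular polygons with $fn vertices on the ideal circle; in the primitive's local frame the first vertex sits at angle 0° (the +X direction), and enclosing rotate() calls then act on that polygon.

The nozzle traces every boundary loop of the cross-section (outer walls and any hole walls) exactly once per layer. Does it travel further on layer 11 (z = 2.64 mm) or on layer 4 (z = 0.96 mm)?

Layer 11 (z = 2.64): the cone: at t=0.440 of its height the radius interpolates to r₁+(r₂−r₁)t = 4.420, giving a regular 12-gon of that circumradius (perimeter = 2·12·4.420·sin(180°/12) = 27.46 mm). So its perimeter = 27.46 mm. Layer 4 (z = 0.96): the cone: at t=0.160 of its height the radius interpolates to r₁+(r₂−r₁)t = 6.380, giving a regular 12-gon of that circumradius (perimeter = 2·12·6.380·sin(180°/12) = 39.63 mm). So its perimeter = 39.63 mm. Layer 4 is larger (39.63 vs 27.46 mm).

layer 4 (z = 0.96 mm)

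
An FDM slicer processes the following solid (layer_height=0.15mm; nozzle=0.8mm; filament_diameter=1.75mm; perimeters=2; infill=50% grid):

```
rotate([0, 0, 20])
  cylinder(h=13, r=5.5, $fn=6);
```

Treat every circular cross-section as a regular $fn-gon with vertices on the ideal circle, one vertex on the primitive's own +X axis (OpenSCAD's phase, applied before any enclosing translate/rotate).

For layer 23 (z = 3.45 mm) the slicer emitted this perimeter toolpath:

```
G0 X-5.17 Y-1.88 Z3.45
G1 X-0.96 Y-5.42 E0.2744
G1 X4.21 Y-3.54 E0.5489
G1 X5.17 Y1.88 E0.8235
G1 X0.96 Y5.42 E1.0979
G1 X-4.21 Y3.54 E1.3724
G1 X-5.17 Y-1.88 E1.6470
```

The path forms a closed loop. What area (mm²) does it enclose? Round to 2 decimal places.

78.65 mm²

Apply the shoelace formula to the sequence of (X, Y) vertices; enclosed area = 78.65 mm².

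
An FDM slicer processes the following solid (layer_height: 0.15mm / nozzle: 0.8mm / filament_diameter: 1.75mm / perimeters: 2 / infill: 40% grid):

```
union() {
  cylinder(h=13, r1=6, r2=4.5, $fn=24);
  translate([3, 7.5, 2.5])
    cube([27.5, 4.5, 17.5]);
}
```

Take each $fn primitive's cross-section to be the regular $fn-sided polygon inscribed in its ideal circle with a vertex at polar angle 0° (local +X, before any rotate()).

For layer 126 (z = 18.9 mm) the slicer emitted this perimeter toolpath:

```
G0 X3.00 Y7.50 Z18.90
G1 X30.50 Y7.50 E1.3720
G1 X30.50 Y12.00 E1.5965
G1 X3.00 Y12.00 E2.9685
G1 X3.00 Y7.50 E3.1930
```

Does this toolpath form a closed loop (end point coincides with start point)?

yes

Start point (G0): (3.00, 7.50). End point (last G1): the path returns to the start — closed.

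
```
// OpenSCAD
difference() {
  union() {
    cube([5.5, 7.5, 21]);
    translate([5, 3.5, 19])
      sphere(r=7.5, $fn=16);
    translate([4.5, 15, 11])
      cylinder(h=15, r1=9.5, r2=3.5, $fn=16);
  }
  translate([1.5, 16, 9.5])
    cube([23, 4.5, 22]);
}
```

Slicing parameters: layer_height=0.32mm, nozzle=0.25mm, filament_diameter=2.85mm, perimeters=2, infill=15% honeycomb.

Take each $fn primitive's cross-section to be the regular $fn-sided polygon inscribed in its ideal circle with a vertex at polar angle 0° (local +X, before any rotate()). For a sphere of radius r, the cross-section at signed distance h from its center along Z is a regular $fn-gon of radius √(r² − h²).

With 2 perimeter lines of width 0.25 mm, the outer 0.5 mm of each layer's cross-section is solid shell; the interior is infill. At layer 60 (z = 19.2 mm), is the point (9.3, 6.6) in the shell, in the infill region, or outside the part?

At z = 19.2 mm: the cube is present — its section is the full 5.5×7.5 rectangle; the r=7.5 sphere at (5, 3.5) contributes a regular 16-gon of circumradius √(7.5²−0.2²) = 7.497; the cone at (4.5, 15) contributes a regular 16-gon of circumradius 6.220 (interpolated between r1=9.5 and r2=3.5 at t=0.547); Combining (union): the regions partially overlap (shared area 51.04 mm²), so overlapping operands fuse into one piece — 1 connected region; the cube at (1.5, 16) (footprint 23×4.5) is included at this height; After the difference (first − rest): starting from the result so far, the 23×4.5 cube at (1.5, 16) partially overlaps it — only the 35.77 mm² overlap (of its 103.50 mm²) is removed, clipping the outline — 2 connected regions. Overall, the cross-section has 2 separate islands. The nearest boundary edge runs (10.30, 8.80)→(11.93, 6.37); distance from the point to it = 2.06 mm. (Shell/infill is judged within the island containing the point — the largest one.) The point is inside the cross-section and 2.06 mm from the nearest boundary — more than the 0.5 mm shell width (2 × 0.25), so it's in the infill interior.

infill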